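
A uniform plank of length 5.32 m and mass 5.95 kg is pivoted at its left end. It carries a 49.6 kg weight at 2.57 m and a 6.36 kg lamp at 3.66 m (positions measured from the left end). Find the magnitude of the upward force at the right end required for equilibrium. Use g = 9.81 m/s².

Choose the left end as the axis so the unknown pivot reaction has zero arm there.
Beam weight: 5.95 × 9.81 = 58.37 N down at 2.66 m → arm 2.66 m, τ = 58.37 × 2.66 = 155.3 N·m clockwise.
Weight: 49.6 × 9.81 = 486.6 N down at 2.57 m → arm 2.57 m, τ = 486.6 × 2.57 = 1251 N·m clockwise.
Lamp: 6.36 × 9.81 = 62.39 N down at 3.66 m → arm 3.66 m, τ = 62.39 × 3.66 = 228.3 N·m clockwise.
Net moment of the loads = 1635 N·m clockwise.
The upward force F acts at the right end, arm 5.32 m, giving F × 5.32 counterclockwise.
Στ = 0 ⇒ F × 5.32 = 1635 ⇒ F = 1635 / 5.32 = 307 N.

F ≈ 307 N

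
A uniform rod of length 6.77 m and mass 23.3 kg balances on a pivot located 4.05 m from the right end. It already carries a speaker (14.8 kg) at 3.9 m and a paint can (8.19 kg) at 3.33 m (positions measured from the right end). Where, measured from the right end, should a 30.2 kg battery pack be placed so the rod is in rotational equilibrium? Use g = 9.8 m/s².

Taking torques about the pivot (at 4.05 m from the right end):
Beam weight: 23.3 × 9.8 = 228.3 N down at 3.385 m → arm 0.665 m, τ = 228.3 × 0.665 = 151.8 N·m clockwise.
Speaker: 14.8 × 9.8 = 145 N down at 3.9 m → arm 0.15 m, τ = 145 × 0.15 = 21.75 N·m clockwise.
Paint can: 8.19 × 9.8 = 80.26 N down at 3.33 m → arm 0.72 m, τ = 80.26 × 0.72 = 57.79 N·m clockwise.
Net moment of existing loads = 231.3 N·m clockwise.
The battery pack weighs 30.2 × 9.8 = 296 N and must supply an equal counterclockwise moment, so its lever arm about the pivot is 231.3 / 296 = 0.781 m.
That puts it at 4.05 + 0.781 = 4.83 m from the right end.

x ≈ 4.83 m from the right end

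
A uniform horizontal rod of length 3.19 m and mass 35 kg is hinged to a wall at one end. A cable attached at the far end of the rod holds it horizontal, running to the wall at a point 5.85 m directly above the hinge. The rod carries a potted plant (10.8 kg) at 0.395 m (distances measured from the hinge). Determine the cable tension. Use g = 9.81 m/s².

T ≈ 210 N

Choose the hinge as the axis so the unknown hinge reaction has zero arm there.
Beam weight: 35 × 9.81 = 343.4 N down at 1.595 m → arm 1.595 m, τ = 343.4 × 1.595 = 547.7 N·m clockwise.
Potted plant: 10.8 × 9.81 = 105.9 N down at 0.395 m → arm 0.395 m, τ = 105.9 × 0.395 = 41.83 N·m clockwise.
Total clockwise load moment = 589.5 N·m.
The cable tension T acts at 3.19 m; only its component perpendicular to the rod, T sinθ, produces torque. sinθ = h/√(h²+d²) = 5.85/√(5.85²+3.19²) = 0.878.
Balancing moments: T × 3.19 × 0.878 = 589.5, giving T = 589.5 / 2.801 = 210 N.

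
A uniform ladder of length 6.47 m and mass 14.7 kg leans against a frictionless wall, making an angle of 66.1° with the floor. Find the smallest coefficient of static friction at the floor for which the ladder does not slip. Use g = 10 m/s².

μ_min ≈ 0.222

Choose the foot of the ladder as the axis so the floor normal and friction both act there and drop out.
Ladder weight 14.7×10 = 147 N acts at 3.235 m along the ladder; its horizontal arm is 3.235·cos66.1° = 1.311 m → τ = 192.7 N·m clockwise.
Wall normal N acts horizontally at the top; its moment arm is the height L sinθ = 6.47·sin66.1° = 5.915 m, counterclockwise.
Setting net torque to zero: N × 5.915 = 192.7 → N = 32.58 N.
ΣFx = 0 ⇒ f = N_wall = 32.58 N. ΣFy = 0 ⇒ N_floor = 147 N.
μ_min = f / N_floor = 32.58 / 147 = 0.222.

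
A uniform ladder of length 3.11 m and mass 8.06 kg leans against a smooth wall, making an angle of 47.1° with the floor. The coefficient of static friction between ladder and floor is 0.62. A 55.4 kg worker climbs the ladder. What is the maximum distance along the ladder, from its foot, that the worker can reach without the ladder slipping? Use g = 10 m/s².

d ≈ 2.15 m

Taking torques about the foot of the ladder:
Ladder weight 8.06×10 = 80.6 N acts at 1.555 m along the ladder; its horizontal arm is 1.555·cos47.1° = 1.059 m → τ = 85.36 N·m clockwise.
Worker weight 55.4×10 = 554 N at distance d → arm d·cos47.1° → τ = 554·d·0.6807 clockwise.
Wall normal N at the top has arm L sinθ = 2.278 m counterclockwise, so Στ = 0 gives N·2.278 = 85.36 + 377.1·d.
ΣFy = 0 ⇒ N_floor = 634.6 N, so the maximum friction is μ_s·N_floor = 0.62×634.6 = 393.5 N. ΣFx = 0 ⇒ N_wall = f, so at the slipping point N = 393.5 N.
Substituting: 393.5×2.278 = 85.36 + 377.1·d ⇒ d = (896.4 − 85.36) / 377.1 = 2.15 m.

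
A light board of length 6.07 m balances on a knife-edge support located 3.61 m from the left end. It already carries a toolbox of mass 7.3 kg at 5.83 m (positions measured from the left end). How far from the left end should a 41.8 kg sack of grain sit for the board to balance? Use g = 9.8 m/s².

x ≈ 3.22 m from the left end

Sum moments about the knife-edge support (at 3.61 m from the left end) (the support reaction has zero arm there).
Toolbox: 7.3 × 9.8 = 71.54 N down at 5.83 m → arm 2.22 m, τ = 71.54 × 2.22 = 158.8 N·m clockwise.
Net moment of existing loads = 158.8 N·m clockwise.
The sack of grain weighs 41.8 × 9.8 = 409.6 N and must supply an equal counterclockwise moment, so its lever arm about the knife-edge support is 158.8 / 409.6 = 0.388 m.
That puts it at 3.61 − 0.388 = 3.22 m from the left end.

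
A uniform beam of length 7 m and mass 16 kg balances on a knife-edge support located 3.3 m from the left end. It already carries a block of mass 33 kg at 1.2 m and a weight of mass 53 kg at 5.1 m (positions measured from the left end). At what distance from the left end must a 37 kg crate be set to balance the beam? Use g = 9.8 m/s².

Choose the knife-edge support (at 3.3 m from the left end) as the axis so the support reaction has zero arm there.
Beam weight: 16 × 9.8 = 156.8 N down at 3.5 m → arm 0.2 m, τ = 156.8 × 0.2 = 31.36 N·m clockwise.
Block: 33 × 9.8 = 323.4 N down at 1.2 m → arm 2.1 m, τ = 323.4 × 2.1 = 679.1 N·m counterclockwise.
Weight: 53 × 9.8 = 519.4 N down at 5.1 m → arm 1.8 m, τ = 519.4 × 1.8 = 934.9 N·m clockwise.
Net moment of existing loads = 287.2 N·m clockwise.
The crate weighs 37 × 9.8 = 362.6 N and must supply an equal counterclockwise moment, so its lever arm about the knife-edge support is 287.2 / 362.6 = 0.792 m.
That puts it at 3.3 − 0.792 = 2.51 m from the left end.

x ≈ 2.51 m from the left end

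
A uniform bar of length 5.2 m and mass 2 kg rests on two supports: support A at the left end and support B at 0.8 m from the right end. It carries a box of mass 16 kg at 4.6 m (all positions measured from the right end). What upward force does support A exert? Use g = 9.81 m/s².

R_A ≈ 144 N

About support B:
Beam weight: 2 × 9.81 = 19.62 N down at 2.6 m → arm 1.8 m, τ = 19.62 × 1.8 = 35.32 N·m counterclockwise.
Box: 16 × 9.81 = 157 N down at 4.6 m → arm 3.8 m, τ = 157 × 3.8 = 596.6 N·m counterclockwise.
Net load moment about support B = 631.9 N·m counterclockwise.
Reaction R at support A is upward at 5.2 m, arm 4.4 m → moment R × 4.4 clockwise.
Balancing moments: R × 4.4 = 631.9, giving R = 144 N.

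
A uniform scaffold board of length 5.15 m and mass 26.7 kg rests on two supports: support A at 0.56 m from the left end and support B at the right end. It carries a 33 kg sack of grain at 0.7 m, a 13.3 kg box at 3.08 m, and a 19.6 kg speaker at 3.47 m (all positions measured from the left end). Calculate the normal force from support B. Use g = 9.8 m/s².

R_B ≈ 318 N

Taking torques about support A:
Beam weight: 26.7 × 9.8 = 261.7 N down at 2.575 m → arm 2.015 m, τ = 261.7 × 2.015 = 527.3 N·m clockwise.
Sack of grain: 33 × 9.8 = 323.4 N down at 0.7 m → arm 0.14 m, τ = 323.4 × 0.14 = 45.28 N·m clockwise.
Box: 13.3 × 9.8 = 130.3 N down at 3.08 m → arm 2.52 m, τ = 130.3 × 2.52 = 328.4 N·m clockwise.
Speaker: 19.6 × 9.8 = 192.1 N down at 3.47 m → arm 2.91 m, τ = 192.1 × 2.91 = 559 N·m clockwise.
Net load moment about support A = 1460 N·m clockwise.
Reaction R at support B is upward at 5.15 m, arm 4.59 m → moment R × 4.59 counterclockwise.
Στ = 0 ⇒ R × 4.59 = 1460 ⇒ R = 318 N.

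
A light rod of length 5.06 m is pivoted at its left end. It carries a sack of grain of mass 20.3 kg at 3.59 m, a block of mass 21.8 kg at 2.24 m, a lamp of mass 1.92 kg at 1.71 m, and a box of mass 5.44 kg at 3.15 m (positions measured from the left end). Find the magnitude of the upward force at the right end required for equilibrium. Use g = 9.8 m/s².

About the left end:
Sack of grain: 20.3 × 9.8 = 198.9 N down at 3.59 m → arm 3.59 m, τ = 198.9 × 3.59 = 714.1 N·m clockwise.
Block: 21.8 × 9.8 = 213.6 N down at 2.24 m → arm 2.24 m, τ = 213.6 × 2.24 = 478.5 N·m clockwise.
Lamp: 1.92 × 9.8 = 18.82 N down at 1.71 m → arm 1.71 m, τ = 18.82 × 1.71 = 32.18 N·m clockwise.
Box: 5.44 × 9.8 = 53.31 N down at 3.15 m → arm 3.15 m, τ = 53.31 × 3.15 = 167.9 N·m clockwise.
Net moment of the loads = 1393 N·m clockwise.
The upward force F acts at the right end, arm 5.06 m, giving F × 5.06 counterclockwise.
Στ = 0 ⇒ F × 5.06 = 1393 ⇒ F = 1393 / 5.06 = 275 N.

F ≈ 275 N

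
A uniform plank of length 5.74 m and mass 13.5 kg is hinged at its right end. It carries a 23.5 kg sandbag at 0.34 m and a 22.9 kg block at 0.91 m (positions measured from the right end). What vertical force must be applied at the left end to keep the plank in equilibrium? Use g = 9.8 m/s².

Take moments about the right end.
Beam weight: 13.5 × 9.8 = 132.3 N down at 2.87 m → arm 2.87 m, τ = 132.3 × 2.87 = 379.7 N·m counterclockwise.
Sandbag: 23.5 × 9.8 = 230.3 N down at 0.34 m → arm 0.34 m, τ = 230.3 × 0.34 = 78.3 N·m counterclockwise.
Block: 22.9 × 9.8 = 224.4 N down at 0.91 m → arm 0.91 m, τ = 224.4 × 0.91 = 204.2 N·m counterclockwise.
Net moment of the loads = 662.2 N·m counterclockwise.
The upward force F acts at the left end, arm 5.74 m, giving F × 5.74 clockwise.
For rotational equilibrium, F × 5.74 = 662.2, so F = 662.2 / 5.74 = 115 N.

F ≈ 115 N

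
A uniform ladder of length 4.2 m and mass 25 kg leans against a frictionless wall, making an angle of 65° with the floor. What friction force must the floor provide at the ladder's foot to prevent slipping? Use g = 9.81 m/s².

Sum moments about the foot of the ladder (the floor normal and friction both act there and drop out).
Ladder weight 25×9.81 = 245.2 N acts at 2.1 m along the ladder; its horizontal arm is 2.1·cos65° = 0.8875 m → τ = 217.6 N·m clockwise.
Wall normal N acts horizontally at the top; its moment arm is the height L sinθ = 4.2·sin65° = 3.806 m, counterclockwise.
Balancing moments: N × 3.806 = 217.6, giving N = 57.2 N.
ΣFx = 0: friction at the foot balances the wall's push, so f = N_wall = 57.2 N.

f ≈ 57.2 N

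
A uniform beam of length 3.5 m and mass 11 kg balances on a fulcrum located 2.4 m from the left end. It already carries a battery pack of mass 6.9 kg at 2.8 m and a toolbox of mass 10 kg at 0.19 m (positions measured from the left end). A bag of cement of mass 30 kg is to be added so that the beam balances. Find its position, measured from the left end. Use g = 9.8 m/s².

x ≈ 3.28 m from the left end

Sum moments about the fulcrum (at 2.4 m from the left end) (the support reaction has zero arm there).
Beam weight: 11 × 9.8 = 107.8 N down at 1.75 m → arm 0.65 m, τ = 107.8 × 0.65 = 70.07 N·m counterclockwise.
Battery pack: 6.9 × 9.8 = 67.62 N down at 2.8 m → arm 0.4 m, τ = 67.62 × 0.4 = 27.05 N·m clockwise.
Toolbox: 10 × 9.8 = 98 N down at 0.19 m → arm 2.21 m, τ = 98 × 2.21 = 216.6 N·m counterclockwise.
Net moment of existing loads = 259.6 N·m counterclockwise.
The bag of cement weighs 30 × 9.8 = 294 N and must supply an equal clockwise moment, so its lever arm about the fulcrum is 259.6 / 294 = 0.883 m.
That puts it at 2.4 + 0.883 = 3.28 m from the left end.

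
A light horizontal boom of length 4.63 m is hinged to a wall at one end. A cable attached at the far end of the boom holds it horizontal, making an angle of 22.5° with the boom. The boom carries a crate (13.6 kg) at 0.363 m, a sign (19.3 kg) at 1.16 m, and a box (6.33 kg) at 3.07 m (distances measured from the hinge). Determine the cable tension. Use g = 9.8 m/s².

T ≈ 259 N

Choose the hinge as the axis so the unknown hinge reaction has zero arm there.
Crate: 13.6 × 9.8 = 133.3 N down at 0.363 m → arm 0.363 m, τ = 133.3 × 0.363 = 48.39 N·m clockwise.
Sign: 19.3 × 9.8 = 189.1 N down at 1.16 m → arm 1.16 m, τ = 189.1 × 1.16 = 219.4 N·m clockwise.
Box: 6.33 × 9.8 = 62.03 N down at 3.07 m → arm 3.07 m, τ = 62.03 × 3.07 = 190.4 N·m clockwise.
Total clockwise load moment = 458.2 N·m.
The cable tension T acts at 4.63 m; only its component perpendicular to the boom, T sinθ, produces torque. sin 22.5° = 0.3827.
Balancing moments: T × 4.63 × 0.3827 = 458.2, giving T = 458.2 / 1.772 = 259 N.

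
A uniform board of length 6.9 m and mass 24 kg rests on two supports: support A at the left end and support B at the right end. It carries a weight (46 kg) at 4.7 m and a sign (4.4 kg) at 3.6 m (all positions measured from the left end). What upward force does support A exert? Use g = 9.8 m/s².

R_A ≈ 282 N

Take moments about support B.
Beam weight: 24 × 9.8 = 235.2 N down at 3.45 m → arm 3.45 m, τ = 235.2 × 3.45 = 811.4 N·m counterclockwise.
Weight: 46 × 9.8 = 450.8 N down at 4.7 m → arm 2.2 m, τ = 450.8 × 2.2 = 991.8 N·m counterclockwise.
Sign: 4.4 × 9.8 = 43.12 N down at 3.6 m → arm 3.3 m, τ = 43.12 × 3.3 = 142.3 N·m counterclockwise.
Net load moment about support B = 1945 N·m counterclockwise.
Reaction R at support A is upward at 0 m, arm 6.9 m → moment R × 6.9 clockwise.
Balancing moments: R × 6.9 = 1945, giving R = 282 N.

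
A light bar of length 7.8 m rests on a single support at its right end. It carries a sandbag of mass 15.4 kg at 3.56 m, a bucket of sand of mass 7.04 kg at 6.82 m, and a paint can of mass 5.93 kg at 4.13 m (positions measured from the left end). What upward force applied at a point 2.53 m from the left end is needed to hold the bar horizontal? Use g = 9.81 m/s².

F ≈ 175 N

Taking torques about the right end:
Sandbag: 15.4 × 9.81 = 151.1 N down at 3.56 m → arm 4.24 m, τ = 151.1 × 4.24 = 640.7 N·m counterclockwise.
Bucket of sand: 7.04 × 9.81 = 69.06 N down at 6.82 m → arm 0.98 m, τ = 69.06 × 0.98 = 67.68 N·m counterclockwise.
Paint can: 5.93 × 9.81 = 58.17 N down at 4.13 m → arm 3.67 m, τ = 58.17 × 3.67 = 213.5 N·m counterclockwise.
Net moment of the loads = 921.9 N·m counterclockwise.
The upward force F acts at a point 2.53 m from the left end, arm 5.27 m, giving F × 5.27 clockwise.
Στ = 0 ⇒ F × 5.27 = 921.9 ⇒ F = 921.9 / 5.27 = 175 N.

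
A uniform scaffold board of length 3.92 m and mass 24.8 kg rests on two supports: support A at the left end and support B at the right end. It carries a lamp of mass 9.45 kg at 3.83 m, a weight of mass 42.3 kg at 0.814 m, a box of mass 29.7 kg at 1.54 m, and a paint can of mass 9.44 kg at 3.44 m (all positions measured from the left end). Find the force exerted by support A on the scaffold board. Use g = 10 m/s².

R_A ≈ 653 N

Taking torques about support B:
Beam weight: 24.8 × 10 = 248 N down at 1.96 m → arm 1.96 m, τ = 248 × 1.96 = 486.1 N·m counterclockwise.
Lamp: 9.45 × 10 = 94.5 N down at 3.83 m → arm 0.09 m, τ = 94.5 × 0.09 = 8.505 N·m counterclockwise.
Weight: 42.3 × 10 = 423 N down at 0.814 m → arm 3.106 m, τ = 423 × 3.106 = 1314 N·m counterclockwise.
Box: 29.7 × 10 = 297 N down at 1.54 m → arm 2.38 m, τ = 297 × 2.38 = 706.9 N·m counterclockwise.
Paint can: 9.44 × 10 = 94.4 N down at 3.44 m → arm 0.48 m, τ = 94.4 × 0.48 = 45.31 N·m counterclockwise.
Net load moment about support B = 2561 N·m counterclockwise.
Reaction R at support A is upward at 0 m, arm 3.92 m → moment R × 3.92 clockwise.
For rotational equilibrium, R × 3.92 = 2561, so R = 653 N.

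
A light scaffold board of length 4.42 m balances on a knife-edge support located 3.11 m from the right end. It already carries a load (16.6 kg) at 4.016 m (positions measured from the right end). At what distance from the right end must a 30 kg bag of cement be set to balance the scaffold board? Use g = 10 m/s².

Take moments about the knife-edge support (at 3.11 m from the right end).
Load: 16.6 × 10 = 166 N down at 4.016 m → arm 0.906 m, τ = 166 × 0.906 = 150.4 N·m counterclockwise.
Net moment of existing loads = 150.4 N·m counterclockwise.
The bag of cement weighs 30 × 10 = 300 N and must supply an equal clockwise moment, so its lever arm about the knife-edge support is 150.4 / 300 = 0.501 m.
That puts it at 3.11 − 0.501 = 2.61 m from the right end.

x ≈ 2.61 m from the right end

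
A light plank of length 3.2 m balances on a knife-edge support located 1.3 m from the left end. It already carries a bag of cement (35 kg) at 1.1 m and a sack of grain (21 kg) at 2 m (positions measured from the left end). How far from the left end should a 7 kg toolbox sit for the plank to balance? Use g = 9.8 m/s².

Taking torques about the knife-edge support (at 1.3 m from the left end):
Bag of cement: 35 × 9.8 = 343 N down at 1.1 m → arm 0.2 m, τ = 343 × 0.2 = 68.6 N·m counterclockwise.
Sack of grain: 21 × 9.8 = 205.8 N down at 2 m → arm 0.7 m, τ = 205.8 × 0.7 = 144.1 N·m clockwise.
Net moment of existing loads = 75.5 N·m clockwise.
The toolbox weighs 7 × 9.8 = 68.6 N and must supply an equal counterclockwise moment, so its lever arm about the knife-edge support is 75.5 / 68.6 = 1.1 m.
That puts it at 1.3 − 1.1 = 0.2 m from the left end.

x ≈ 0.2 m from the left end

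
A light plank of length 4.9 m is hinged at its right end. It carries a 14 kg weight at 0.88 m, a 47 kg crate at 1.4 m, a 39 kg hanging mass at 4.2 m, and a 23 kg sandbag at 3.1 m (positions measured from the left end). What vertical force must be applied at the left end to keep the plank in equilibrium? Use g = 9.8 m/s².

F ≈ 579 N

Choose the right end as the axis so the unknown pivot reaction has zero arm there.
Weight: 14 × 9.8 = 137.2 N down at 0.88 m → arm 4.02 m, τ = 137.2 × 4.02 = 551.5 N·m counterclockwise.
Crate: 47 × 9.8 = 460.6 N down at 1.4 m → arm 3.5 m, τ = 460.6 × 3.5 = 1612 N·m counterclockwise.
Hanging mass: 39 × 9.8 = 382.2 N down at 4.2 m → arm 0.7 m, τ = 382.2 × 0.7 = 267.5 N·m counterclockwise.
Sandbag: 23 × 9.8 = 225.4 N down at 3.1 m → arm 1.8 m, τ = 225.4 × 1.8 = 405.7 N·m counterclockwise.
Net moment of the loads = 2837 N·m counterclockwise.
The upward force F acts at the left end, arm 4.9 m, giving F × 4.9 clockwise.
For rotational equilibrium, F × 4.9 = 2837, so F = 2837 / 4.9 = 579 N.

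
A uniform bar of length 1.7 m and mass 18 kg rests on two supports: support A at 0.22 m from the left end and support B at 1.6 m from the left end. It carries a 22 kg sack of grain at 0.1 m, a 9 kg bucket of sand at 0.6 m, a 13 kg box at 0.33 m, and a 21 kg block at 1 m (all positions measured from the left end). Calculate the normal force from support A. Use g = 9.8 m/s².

Take moments about support B.
Beam weight: 18 × 9.8 = 176.4 N down at 0.85 m → arm 0.75 m, τ = 176.4 × 0.75 = 132.3 N·m counterclockwise.
Sack of grain: 22 × 9.8 = 215.6 N down at 0.1 m → arm 1.5 m, τ = 215.6 × 1.5 = 323.4 N·m counterclockwise.
Bucket of sand: 9 × 9.8 = 88.2 N down at 0.6 m → arm 1 m, τ = 88.2 × 1 = 88.2 N·m counterclockwise.
Box: 13 × 9.8 = 127.4 N down at 0.33 m → arm 1.27 m, τ = 127.4 × 1.27 = 161.8 N·m counterclockwise.
Block: 21 × 9.8 = 205.8 N down at 1 m → arm 0.6 m, τ = 205.8 × 0.6 = 123.5 N·m counterclockwise.
Net load moment about support B = 829.2 N·m counterclockwise.
Reaction R at support A is upward at 0.22 m, arm 1.38 m → moment R × 1.38 clockwise.
For rotational equilibrium, R × 1.38 = 829.2, so R = 601 N.

R_A ≈ 601 N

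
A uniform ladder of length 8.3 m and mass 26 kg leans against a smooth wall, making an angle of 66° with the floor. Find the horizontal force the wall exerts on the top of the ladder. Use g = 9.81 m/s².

Take moments about the foot of the ladder.
Ladder weight 26×9.81 = 255.1 N acts at 4.15 m along the ladder; its horizontal arm is 4.15·cos66° = 1.688 m → τ = 430.6 N·m clockwise.
Wall normal N acts horizontally at the top; its moment arm is the height L sinθ = 8.3·sin66° = 7.582 m, counterclockwise.
Setting net torque to zero: N × 7.582 = 430.6 → N = 56.8 N.

N_wall ≈ 56.8 N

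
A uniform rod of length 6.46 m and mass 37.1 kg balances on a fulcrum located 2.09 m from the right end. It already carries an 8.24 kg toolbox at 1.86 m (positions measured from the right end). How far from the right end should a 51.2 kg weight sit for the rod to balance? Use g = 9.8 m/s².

x ≈ 1.3 m from the right end

Taking torques about the fulcrum (at 2.09 m from the right end):
Beam weight: 37.1 × 9.8 = 363.6 N down at 3.23 m → arm 1.14 m, τ = 363.6 × 1.14 = 414.5 N·m counterclockwise.
Toolbox: 8.24 × 9.8 = 80.75 N down at 1.86 m → arm 0.23 m, τ = 80.75 × 0.23 = 18.57 N·m clockwise.
Net moment of existing loads = 395.9 N·m counterclockwise.
The weight weighs 51.2 × 9.8 = 501.8 N and must supply an equal clockwise moment, so its lever arm about the fulcrum is 395.9 / 501.8 = 0.789 m.
That puts it at 2.09 − 0.789 = 1.3 m from the right end.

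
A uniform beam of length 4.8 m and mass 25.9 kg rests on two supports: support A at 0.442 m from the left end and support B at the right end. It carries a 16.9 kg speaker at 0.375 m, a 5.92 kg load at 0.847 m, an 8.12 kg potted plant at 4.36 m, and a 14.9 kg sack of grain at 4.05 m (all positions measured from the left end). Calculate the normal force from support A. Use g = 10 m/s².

Take moments about support B.
Beam weight: 25.9 × 10 = 259 N down at 2.4 m → arm 2.4 m, τ = 259 × 2.4 = 621.6 N·m counterclockwise.
Speaker: 16.9 × 10 = 169 N down at 0.375 m → arm 4.425 m, τ = 169 × 4.425 = 747.8 N·m counterclockwise.
Load: 5.92 × 10 = 59.2 N down at 0.847 m → arm 3.953 m, τ = 59.2 × 3.953 = 234 N·m counterclockwise.
Potted plant: 8.12 × 10 = 81.2 N down at 4.36 m → arm 0.44 m, τ = 81.2 × 0.44 = 35.73 N·m counterclockwise.
Sack of grain: 14.9 × 10 = 149 N down at 4.05 m → arm 0.75 m, τ = 149 × 0.75 = 111.8 N·m counterclockwise.
Net load moment about support B = 1751 N·m counterclockwise.
Reaction R at support A is upward at 0.442 m, arm 4.358 m → moment R × 4.358 clockwise.
Setting net torque to zero: R × 4.358 = 1751 → R = 402 N.

R_A ≈ 402 N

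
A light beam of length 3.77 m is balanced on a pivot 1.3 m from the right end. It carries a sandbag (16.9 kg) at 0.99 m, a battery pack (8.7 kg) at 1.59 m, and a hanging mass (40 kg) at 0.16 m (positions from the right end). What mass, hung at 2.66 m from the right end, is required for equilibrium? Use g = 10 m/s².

Take moments about the pivot (at 1.3 m from the right end).
Sandbag: 16.9 × 10 = 169 N down at 0.99 m → arm 0.31 m, τ = 169 × 0.31 = 52.39 N·m clockwise.
Battery pack: 8.7 × 10 = 87 N down at 1.59 m → arm 0.29 m, τ = 87 × 0.29 = 25.23 N·m counterclockwise.
Hanging mass: 40 × 10 = 400 N down at 0.16 m → arm 1.14 m, τ = 400 × 1.14 = 456 N·m clockwise.
Net moment of known loads = 483.2 N·m clockwise.
An unknown mass m at 2.66 m has arm 1.36 m; its moment is m·g·1.36 counterclockwise.
Στ = 0 ⇒ m × 10 × 1.36 = 483.2 ⇒ m = 483.2 / (10 × 1.36) = 35.5 kg.

m ≈ 35.5 kg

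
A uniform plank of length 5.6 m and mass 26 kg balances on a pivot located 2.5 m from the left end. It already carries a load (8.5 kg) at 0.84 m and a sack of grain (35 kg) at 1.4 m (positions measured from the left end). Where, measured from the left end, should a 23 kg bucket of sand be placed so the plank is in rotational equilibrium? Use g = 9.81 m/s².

x ≈ 4.45 m from the left end

Sum moments about the pivot (at 2.5 m from the left end) (the support reaction has zero arm there).
Beam weight: 26 × 9.81 = 255.1 N down at 2.8 m → arm 0.3 m, τ = 255.1 × 0.3 = 76.53 N·m clockwise.
Load: 8.5 × 9.81 = 83.39 N down at 0.84 m → arm 1.66 m, τ = 83.39 × 1.66 = 138.4 N·m counterclockwise.
Sack of grain: 35 × 9.81 = 343.4 N down at 1.4 m → arm 1.1 m, τ = 343.4 × 1.1 = 377.7 N·m counterclockwise.
Net moment of existing loads = 439.6 N·m counterclockwise.
The bucket of sand weighs 23 × 9.81 = 225.6 N and must supply an equal clockwise moment, so its lever arm about the pivot is 439.6 / 225.6 = 1.95 m.
That puts it at 2.5 + 1.95 = 4.45 m from the left end.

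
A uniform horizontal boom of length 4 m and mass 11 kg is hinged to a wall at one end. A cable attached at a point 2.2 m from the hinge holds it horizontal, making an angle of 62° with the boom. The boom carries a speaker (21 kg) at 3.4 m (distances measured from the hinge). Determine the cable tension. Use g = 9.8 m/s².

T ≈ 471 N

Taking torques about the hinge:
Beam weight: 11 × 9.8 = 107.8 N down at 2 m → arm 2 m, τ = 107.8 × 2 = 215.6 N·m clockwise.
Speaker: 21 × 9.8 = 205.8 N down at 3.4 m → arm 3.4 m, τ = 205.8 × 3.4 = 699.7 N·m clockwise.
Total clockwise load moment = 915.3 N·m.
The cable tension T acts at 2.2 m; only its component perpendicular to the boom, T sinθ, produces torque. sin 62° = 0.8829.
Balancing moments: T × 2.2 × 0.8829 = 915.3, giving T = 915.3 / 1.942 = 471 N.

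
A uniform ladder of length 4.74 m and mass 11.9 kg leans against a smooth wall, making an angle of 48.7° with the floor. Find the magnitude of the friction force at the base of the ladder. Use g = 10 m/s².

About the foot of the ladder:
Ladder weight 11.9×10 = 119 N acts at 2.37 m along the ladder; its horizontal arm is 2.37·cos48.7° = 1.564 m → τ = 186.1 N·m clockwise.
Wall normal N acts horizontally at the top; its moment arm is the height L sinθ = 4.74·sin48.7° = 3.561 m, counterclockwise.
For rotational equilibrium, N × 3.561 = 186.1, so N = 52.3 N.
ΣFx = 0: friction at the foot balances the wall's push, so f = N_wall = 52.3 N.

f ≈ 52.3 N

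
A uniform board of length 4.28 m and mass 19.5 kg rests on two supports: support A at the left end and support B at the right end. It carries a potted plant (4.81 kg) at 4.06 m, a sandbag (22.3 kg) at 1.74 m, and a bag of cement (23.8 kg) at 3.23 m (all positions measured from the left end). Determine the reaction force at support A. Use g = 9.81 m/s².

R_A ≈ 285 N

Choose support B as the axis so its reaction then has zero moment arm.
Beam weight: 19.5 × 9.81 = 191.3 N down at 2.14 m → arm 2.14 m, τ = 191.3 × 2.14 = 409.4 N·m counterclockwise.
Potted plant: 4.81 × 9.81 = 47.19 N down at 4.06 m → arm 0.22 m, τ = 47.19 × 0.22 = 10.38 N·m counterclockwise.
Sandbag: 22.3 × 9.81 = 218.8 N down at 1.74 m → arm 2.54 m, τ = 218.8 × 2.54 = 555.8 N·m counterclockwise.
Bag of cement: 23.8 × 9.81 = 233.5 N down at 3.23 m → arm 1.05 m, τ = 233.5 × 1.05 = 245.2 N·m counterclockwise.
Net load moment about support B = 1221 N·m counterclockwise.
Reaction R at support A is upward at 0 m, arm 4.28 m → moment R × 4.28 clockwise.
Balancing moments: R × 4.28 = 1221, giving R = 285 N.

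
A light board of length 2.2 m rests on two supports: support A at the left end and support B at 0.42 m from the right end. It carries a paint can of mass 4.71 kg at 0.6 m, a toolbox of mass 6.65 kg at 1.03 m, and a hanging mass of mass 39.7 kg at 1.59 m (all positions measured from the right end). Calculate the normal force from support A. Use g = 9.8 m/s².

Taking torques about support B:
Paint can: 4.71 × 9.8 = 46.16 N down at 0.6 m → arm 0.18 m, τ = 46.16 × 0.18 = 8.309 N·m counterclockwise.
Toolbox: 6.65 × 9.8 = 65.17 N down at 1.03 m → arm 0.61 m, τ = 65.17 × 0.61 = 39.75 N·m counterclockwise.
Hanging mass: 39.7 × 9.8 = 389.1 N down at 1.59 m → arm 1.17 m, τ = 389.1 × 1.17 = 455.2 N·m counterclockwise.
Net load moment about support B = 503.3 N·m counterclockwise.
Reaction R at support A is upward at 2.2 m, arm 1.78 m → moment R × 1.78 clockwise.
Setting net torque to zero: R × 1.78 = 503.3 → R = 283 N.

R_A ≈ 283 N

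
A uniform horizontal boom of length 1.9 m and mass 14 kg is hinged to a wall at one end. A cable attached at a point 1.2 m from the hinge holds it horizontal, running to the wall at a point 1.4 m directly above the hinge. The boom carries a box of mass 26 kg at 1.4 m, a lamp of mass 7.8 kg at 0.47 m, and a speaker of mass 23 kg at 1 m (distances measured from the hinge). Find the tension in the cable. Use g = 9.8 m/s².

Take moments about the hinge.
Beam weight: 14 × 9.8 = 137.2 N down at 0.95 m → arm 0.95 m, τ = 137.2 × 0.95 = 130.3 N·m clockwise.
Box: 26 × 9.8 = 254.8 N down at 1.4 m → arm 1.4 m, τ = 254.8 × 1.4 = 356.7 N·m clockwise.
Lamp: 7.8 × 9.8 = 76.44 N down at 0.47 m → arm 0.47 m, τ = 76.44 × 0.47 = 35.93 N·m clockwise.
Speaker: 23 × 9.8 = 225.4 N down at 1 m → arm 1 m, τ = 225.4 × 1 = 225.4 N·m clockwise.
Total clockwise load moment = 748.3 N·m.
The cable tension T acts at 1.2 m; only its component perpendicular to the boom, T sinθ, produces torque. sinθ = h/√(h²+d²) = 1.4/√(1.4²+1.2²) = 0.7593.
Στ = 0 ⇒ T × 1.2 × 0.7593 = 748.3 ⇒ T = 748.3 / 0.9112 = 821 N.

T ≈ 821 N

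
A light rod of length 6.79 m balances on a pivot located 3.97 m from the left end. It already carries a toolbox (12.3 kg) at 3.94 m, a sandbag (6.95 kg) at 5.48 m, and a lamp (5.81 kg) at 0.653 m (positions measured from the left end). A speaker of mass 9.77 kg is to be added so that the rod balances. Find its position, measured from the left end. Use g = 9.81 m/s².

x ≈ 4.91 m from the left end

Sum moments about the pivot (at 3.97 m from the left end) (the support reaction has zero arm there).
Toolbox: 12.3 × 9.81 = 120.7 N down at 3.94 m → arm 0.03 m, τ = 120.7 × 0.03 = 3.621 N·m counterclockwise.
Sandbag: 6.95 × 9.81 = 68.18 N down at 5.48 m → arm 1.51 m, τ = 68.18 × 1.51 = 103 N·m clockwise.
Lamp: 5.81 × 9.81 = 57 N down at 0.653 m → arm 3.317 m, τ = 57 × 3.317 = 189.1 N·m counterclockwise.
Net moment of existing loads = 89.72 N·m counterclockwise.
The speaker weighs 9.77 × 9.81 = 95.84 N and must supply an equal clockwise moment, so its lever arm about the pivot is 89.72 / 95.84 = 0.936 m.
That puts it at 3.97 + 0.936 = 4.91 m from the left end.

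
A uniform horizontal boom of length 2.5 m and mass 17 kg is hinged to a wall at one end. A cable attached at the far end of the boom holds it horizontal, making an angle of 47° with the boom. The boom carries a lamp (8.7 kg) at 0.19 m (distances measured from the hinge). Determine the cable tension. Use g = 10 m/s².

Taking torques about the hinge:
Beam weight: 17 × 10 = 170 N down at 1.25 m → arm 1.25 m, τ = 170 × 1.25 = 212.5 N·m clockwise.
Lamp: 8.7 × 10 = 87 N down at 0.19 m → arm 0.19 m, τ = 87 × 0.19 = 16.53 N·m clockwise.
Total clockwise load moment = 229 N·m.
The cable tension T acts at 2.5 m; only its component perpendicular to the boom, T sinθ, produces torque. sin 47° = 0.7314.
Setting net torque to zero: T × 2.5 × 0.7314 = 229 → T = 229 / 1.829 = 125 N.

T ≈ 125 N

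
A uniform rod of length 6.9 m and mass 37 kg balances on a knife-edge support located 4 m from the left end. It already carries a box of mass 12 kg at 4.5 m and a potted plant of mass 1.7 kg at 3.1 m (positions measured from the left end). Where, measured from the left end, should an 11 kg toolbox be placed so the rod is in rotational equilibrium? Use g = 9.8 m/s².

x ≈ 5.44 m from the left end

Choose the knife-edge support (at 4 m from the left end) as the axis so the support reaction has zero arm there.
Beam weight: 37 × 9.8 = 362.6 N down at 3.45 m → arm 0.55 m, τ = 362.6 × 0.55 = 199.4 N·m counterclockwise.
Box: 12 × 9.8 = 117.6 N down at 4.5 m → arm 0.5 m, τ = 117.6 × 0.5 = 58.8 N·m clockwise.
Potted plant: 1.7 × 9.8 = 16.66 N down at 3.1 m → arm 0.9 m, τ = 16.66 × 0.9 = 14.99 N·m counterclockwise.
Net moment of existing loads = 155.6 N·m counterclockwise.
The toolbox weighs 11 × 9.8 = 107.8 N and must supply an equal clockwise moment, so its lever arm about the knife-edge support is 155.6 / 107.8 = 1.44 m.
That puts it at 4 + 1.44 = 5.44 m from the left end.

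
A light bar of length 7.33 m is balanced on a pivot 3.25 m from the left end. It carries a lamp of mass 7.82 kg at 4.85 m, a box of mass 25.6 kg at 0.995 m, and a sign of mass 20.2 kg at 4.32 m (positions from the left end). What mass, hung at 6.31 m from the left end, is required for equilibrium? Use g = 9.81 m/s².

Sum moments about the pivot (at 3.25 m from the left end) (the support reaction has zero arm there).
Lamp: 7.82 × 9.81 = 76.71 N down at 4.85 m → arm 1.6 m, τ = 76.71 × 1.6 = 122.7 N·m clockwise.
Box: 25.6 × 9.81 = 251.1 N down at 0.995 m → arm 2.255 m, τ = 251.1 × 2.255 = 566.2 N·m counterclockwise.
Sign: 20.2 × 9.81 = 198.2 N down at 4.32 m → arm 1.07 m, τ = 198.2 × 1.07 = 212.1 N·m clockwise.
Net moment of known loads = 231.4 N·m counterclockwise.
An unknown mass m at 6.31 m has arm 3.06 m; its moment is m·g·3.06 clockwise.
For rotational equilibrium, m × 9.81 × 3.06 = 231.4, so m = 231.4 / (9.81 × 3.06) = 7.71 kg.

m ≈ 7.71 kg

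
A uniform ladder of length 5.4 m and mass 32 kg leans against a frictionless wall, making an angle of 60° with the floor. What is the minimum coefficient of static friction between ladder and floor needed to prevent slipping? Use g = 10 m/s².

Taking torques about the foot of the ladder:
Ladder weight 32×10 = 320 N acts at 2.7 m along the ladder; its horizontal arm is 2.7·cos60° = 1.35 m → τ = 432 N·m clockwise.
Wall normal N acts horizontally at the top; its moment arm is the height L sinθ = 5.4·sin60° = 4.677 m, counterclockwise.
Balancing moments: N × 4.677 = 432, giving N = 92.37 N.
ΣFx = 0 ⇒ f = N_wall = 92.37 N. ΣFy = 0 ⇒ N_floor = 320 N.
μ_min = f / N_floor = 92.37 / 320 = 0.289.

μ_min ≈ 0.289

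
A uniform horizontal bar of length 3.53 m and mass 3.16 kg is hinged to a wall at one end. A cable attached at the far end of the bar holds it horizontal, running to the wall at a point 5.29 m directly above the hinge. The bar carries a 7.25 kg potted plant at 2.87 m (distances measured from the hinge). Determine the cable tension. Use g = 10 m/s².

T ≈ 89.9 N

Sum moments about the hinge (the unknown hinge reaction has zero arm there).
Beam weight: 3.16 × 10 = 31.6 N down at 1.765 m → arm 1.765 m, τ = 31.6 × 1.765 = 55.77 N·m clockwise.
Potted plant: 7.25 × 10 = 72.5 N down at 2.87 m → arm 2.87 m, τ = 72.5 × 2.87 = 208.1 N·m clockwise.
Total clockwise load moment = 263.9 N·m.
The cable tension T acts at 3.53 m; only its component perpendicular to the bar, T sinθ, produces torque. sinθ = h/√(h²+d²) = 5.29/√(5.29²+3.53²) = 0.8318.
Balancing moments: T × 3.53 × 0.8318 = 263.9, giving T = 263.9 / 2.936 = 89.9 N.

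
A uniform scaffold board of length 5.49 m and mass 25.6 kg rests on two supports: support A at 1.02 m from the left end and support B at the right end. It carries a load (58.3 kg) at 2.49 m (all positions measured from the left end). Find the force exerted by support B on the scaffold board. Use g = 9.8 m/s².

R_B ≈ 285 N

About support A:
Beam weight: 25.6 × 9.8 = 250.9 N down at 2.745 m → arm 1.725 m, τ = 250.9 × 1.725 = 432.8 N·m clockwise.
Load: 58.3 × 9.8 = 571.3 N down at 2.49 m → arm 1.47 m, τ = 571.3 × 1.47 = 839.8 N·m clockwise.
Net load moment about support A = 1273 N·m clockwise.
Reaction R at support B is upward at 5.49 m, arm 4.47 m → moment R × 4.47 counterclockwise.
Balancing moments: R × 4.47 = 1273, giving R = 285 N.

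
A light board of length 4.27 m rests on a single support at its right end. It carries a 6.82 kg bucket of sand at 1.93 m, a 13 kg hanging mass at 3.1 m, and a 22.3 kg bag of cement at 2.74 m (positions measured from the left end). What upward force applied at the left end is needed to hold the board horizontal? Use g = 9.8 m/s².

F ≈ 150 N

About the right end:
Bucket of sand: 6.82 × 9.8 = 66.84 N down at 1.93 m → arm 2.34 m, τ = 66.84 × 2.34 = 156.4 N·m counterclockwise.
Hanging mass: 13 × 9.8 = 127.4 N down at 3.1 m → arm 1.17 m, τ = 127.4 × 1.17 = 149.1 N·m counterclockwise.
Bag of cement: 22.3 × 9.8 = 218.5 N down at 2.74 m → arm 1.53 m, τ = 218.5 × 1.53 = 334.3 N·m counterclockwise.
Net moment of the loads = 639.8 N·m counterclockwise.
The upward force F acts at the left end, arm 4.27 m, giving F × 4.27 clockwise.
Balancing moments: F × 4.27 = 639.8, giving F = 639.8 / 4.27 = 150 N.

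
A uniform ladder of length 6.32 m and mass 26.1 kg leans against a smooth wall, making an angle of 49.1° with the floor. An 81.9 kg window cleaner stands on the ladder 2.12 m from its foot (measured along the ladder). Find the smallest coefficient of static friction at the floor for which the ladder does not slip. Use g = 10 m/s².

Choose the foot of the ladder as the axis so the floor normal and friction both act there and drop out.
Ladder weight 26.1×10 = 261 N acts at 3.16 m along the ladder; its horizontal arm is 3.16·cos49.1° = 2.069 m → τ = 540 N·m clockwise.
Window cleaner: 81.9×10 = 819 N at 2.12 m → arm 1.388 m → τ = 1137 N·m clockwise.
Wall normal N acts horizontally at the top; its moment arm is the height L sinθ = 6.32·sin49.1° = 4.777 m, counterclockwise.
Στ = 0 ⇒ N × 4.777 = 1677 ⇒ N = 351.1 N.
ΣFx = 0 ⇒ f = N_wall = 351.1 N. ΣFy = 0 ⇒ N_floor = 1080 N.
μ_min = f / N_floor = 351.1 / 1080 = 0.325.

μ_min ≈ 0.325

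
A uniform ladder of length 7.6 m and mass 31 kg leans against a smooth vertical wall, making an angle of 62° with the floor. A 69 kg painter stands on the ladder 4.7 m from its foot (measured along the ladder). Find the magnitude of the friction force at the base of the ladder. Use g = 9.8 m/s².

f ≈ 303 N

About the foot of the ladder:
Ladder weight 31×9.8 = 303.8 N acts at 3.8 m along the ladder; its horizontal arm is 3.8·cos62° = 1.784 m → τ = 542 N·m clockwise.
Painter: 69×9.8 = 676.2 N at 4.7 m → arm 2.207 m → τ = 1492 N·m clockwise.
Wall normal N acts horizontally at the top; its moment arm is the height L sinθ = 7.6·sin62° = 6.71 m, counterclockwise.
For rotational equilibrium, N × 6.71 = 2034, so N = 303 N.
ΣFx = 0: friction at the foot balances the wall's push, so f = N_wall = 303 N.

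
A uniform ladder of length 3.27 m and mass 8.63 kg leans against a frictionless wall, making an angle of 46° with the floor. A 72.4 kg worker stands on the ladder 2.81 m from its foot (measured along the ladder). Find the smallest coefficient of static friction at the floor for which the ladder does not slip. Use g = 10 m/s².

μ_min ≈ 0.793

Taking torques about the foot of the ladder:
Ladder weight 8.63×10 = 86.3 N acts at 1.635 m along the ladder; its horizontal arm is 1.635·cos46° = 1.136 m → τ = 98.04 N·m clockwise.
Worker: 72.4×10 = 724 N at 2.81 m → arm 1.952 m → τ = 1413 N·m clockwise.
Wall normal N acts horizontally at the top; its moment arm is the height L sinθ = 3.27·sin46° = 2.352 m, counterclockwise.
Balancing moments: N × 2.352 = 1511, giving N = 642.4 N.
ΣFx = 0 ⇒ f = N_wall = 642.4 N. ΣFy = 0 ⇒ N_floor = 810.3 N.
μ_min = f / N_floor = 642.4 / 810.3 = 0.793.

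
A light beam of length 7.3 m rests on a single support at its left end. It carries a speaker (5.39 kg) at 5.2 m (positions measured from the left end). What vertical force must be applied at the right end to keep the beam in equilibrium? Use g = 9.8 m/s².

F ≈ 37.6 N

Sum moments about the left end (the unknown pivot reaction has zero arm there).
Speaker: 5.39 × 9.8 = 52.82 N down at 5.2 m → arm 5.2 m, τ = 52.82 × 5.2 = 274.7 N·m clockwise.
Net moment of the loads = 274.7 N·m clockwise.
The upward force F acts at the right end, arm 7.3 m, giving F × 7.3 counterclockwise.
Στ = 0 ⇒ F × 7.3 = 274.7 ⇒ F = 274.7 / 7.3 = 37.6 N.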